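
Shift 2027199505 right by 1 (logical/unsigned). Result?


0b1111000110101001001110000010001 >> 1 = 0b111100011010100100111000001000 = 1013599752

1013599752


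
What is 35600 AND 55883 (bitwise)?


0b1000101100010000 & 0b1101101001001011 = 0b1000101000000000 = 35328

35328


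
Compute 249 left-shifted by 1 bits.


0b11111001 << 1 = 0b111110010 = 498

498


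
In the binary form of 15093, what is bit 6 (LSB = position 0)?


0b11101011110101, position 6 = 1

1


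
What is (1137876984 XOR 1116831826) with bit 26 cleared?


Step 1: 1137876984 ^ 1116831826 = 21176234
Step 2: 21176234 & ~(1 << 26) = 21176234

21176234


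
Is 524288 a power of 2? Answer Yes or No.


0b10000000000000000000. Only one bit set => Yes

Yes


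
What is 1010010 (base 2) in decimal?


1010010 in decimal = 82

82


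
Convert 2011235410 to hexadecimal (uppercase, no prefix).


2011235410 = 77E10452 hex

77E10452


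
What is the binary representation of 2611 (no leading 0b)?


2611 = 101000110011 in binary

101000110011


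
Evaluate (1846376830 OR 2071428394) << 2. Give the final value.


Step 1: 1846376830 | 2071428394 = 2139061630
Step 2: 2139061630 << 2 = 8556246520

8556246520


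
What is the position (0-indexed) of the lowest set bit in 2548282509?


0b10010111111000111011010010001101. Lowest set bit at position 0

0


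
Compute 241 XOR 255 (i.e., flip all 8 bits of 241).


241 ^ 255 = 14

14


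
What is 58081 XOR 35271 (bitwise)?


0b1110001011100001 ^ 0b1000100111000111 = 0b110101100100110 = 27430

27430


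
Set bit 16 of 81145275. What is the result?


81145275 | (1 << 16) = 81145275 | 65536 = 81210811

81210811


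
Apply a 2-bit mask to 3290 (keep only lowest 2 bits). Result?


3290 & 3 = 2

2


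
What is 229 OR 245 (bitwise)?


0b11100101 | 0b11110101 = 0b11110101 = 245

245


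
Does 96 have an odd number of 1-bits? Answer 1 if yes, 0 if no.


0b1100000 has 2 ones => parity 0

0


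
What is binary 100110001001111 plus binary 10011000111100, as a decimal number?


100110001001111 + 10011000111100 = 111001010001011 = 29323

29323


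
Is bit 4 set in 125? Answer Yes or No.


0b1111101, bit 4 = 1. Yes

Yes


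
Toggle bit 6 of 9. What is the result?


9 ^ (1 << 6) = 9 ^ 64 = 73

73


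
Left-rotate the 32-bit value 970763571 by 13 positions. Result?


Rotate 0b111001110111001010110100110011 left by 13 (32-bit) = 0b10010101101001100110011100111011 = 2510710587

2510710587


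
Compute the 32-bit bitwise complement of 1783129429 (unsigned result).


~0b1101010010010000110010101010101 = 0b10010101101101111001101010101010 = 2511837866 (32-bit unsigned)

2511837866


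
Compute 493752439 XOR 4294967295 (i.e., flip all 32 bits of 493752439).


493752439 ^ 4294967295 = 3801214856

3801214856


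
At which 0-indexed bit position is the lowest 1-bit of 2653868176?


0b10011110001011101101000010010000. Lowest set bit at position 4

4


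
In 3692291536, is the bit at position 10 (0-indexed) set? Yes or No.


0b11011100000100111110010111010000, bit 10 = 1. Yes

Yes


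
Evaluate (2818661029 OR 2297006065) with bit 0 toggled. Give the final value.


Step 1: 2818661029 | 2297006065 = 2833899509
Step 2: 2833899509 ^ (1 << 0) = 2833899509 ^ 1 = 2833899508

2833899508


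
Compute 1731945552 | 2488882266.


0b1100111001110110110010001010000 | 0b10010100010110010101010001011010 = 0b11110111011110110111010001011010 = 4152063066

4152063066


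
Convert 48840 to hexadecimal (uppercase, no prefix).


48840 = BEC8 hex

BEC8


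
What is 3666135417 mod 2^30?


3666135417 & 1073741823 = 444909945

444909945


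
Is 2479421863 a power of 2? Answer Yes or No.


0b10010011110010001111100110100111. Multiple bits set => No

No


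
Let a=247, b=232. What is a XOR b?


247 ^ 232 = 31

31


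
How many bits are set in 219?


0b11011011 has 6 set bits

6


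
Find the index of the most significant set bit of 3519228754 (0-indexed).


0b11010001110000110010101101010010. Highest set bit at position 31

31


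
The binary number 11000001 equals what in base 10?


11000001 in decimal = 193

193


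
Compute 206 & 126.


0b11001110 & 0b1111110 = 0b1001110 = 78

78


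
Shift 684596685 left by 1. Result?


0b101000110011100001110111001101 << 1 = 0b1010001100111000011101110011010 = 1369193370

1369193370


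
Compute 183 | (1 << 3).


183 | (1 << 3) = 183 | 8 = 191

191


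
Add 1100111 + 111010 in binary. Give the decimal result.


1100111 + 111010 = 10100001 = 161

161


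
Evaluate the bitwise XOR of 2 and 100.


0b10 ^ 0b1100100 = 0b1100110 = 102

102


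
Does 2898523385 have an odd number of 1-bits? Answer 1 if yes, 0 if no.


0b10101100110000111111010011111001 has 19 ones => parity 1

1


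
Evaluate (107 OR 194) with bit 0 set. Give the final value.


Step 1: 107 | 194 = 235
Step 2: 235 | (1 << 0) = 235 | 1 = 235

235


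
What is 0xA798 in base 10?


A798 hex = 42904 decimal

42904


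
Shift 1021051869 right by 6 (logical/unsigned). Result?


0b111100110111000000001111011101 >> 6 = 0b111100110111000000001111 = 15953935

15953935


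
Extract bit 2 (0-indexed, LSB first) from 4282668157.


0b11111111010001000101010001111101, position 2 = 1

1


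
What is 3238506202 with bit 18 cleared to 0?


3238506202 & ~(1 << 18) = 3238244058

3238244058


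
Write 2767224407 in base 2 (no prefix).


2767224407 = 10100100111100000111111001010111 in binary

10100100111100000111111001010111


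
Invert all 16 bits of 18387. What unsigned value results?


18387 ^ 65535 = 47148

47148


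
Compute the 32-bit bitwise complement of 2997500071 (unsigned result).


~0b10110010101010100011100010100111 = 0b1001101010101011100011101011000 = 1297467224 (32-bit unsigned)

1297467224


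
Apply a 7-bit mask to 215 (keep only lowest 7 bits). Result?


215 & 127 = 87

87


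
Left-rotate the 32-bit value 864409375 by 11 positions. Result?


Rotate 0b110011100001011101011100011111 left by 11 (32-bit) = 0b101110101110001111100110011100 = 783874460

783874460


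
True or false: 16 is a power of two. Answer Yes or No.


0b10000. Only one bit set => Yes

Yes


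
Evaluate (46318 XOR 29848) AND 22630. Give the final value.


Step 1: 46318 ^ 29848 = 49270
Step 2: 49270 & 22630 = 16486

16486


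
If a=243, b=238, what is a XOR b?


243 ^ 238 = 29

29


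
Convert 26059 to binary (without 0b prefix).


26059 = 110010111001011 in binary

110010111001011


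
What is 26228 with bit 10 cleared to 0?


26228 & ~(1 << 10) = 25204

25204


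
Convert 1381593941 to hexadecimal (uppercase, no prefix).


1381593941 = 52597355 hex

52597355


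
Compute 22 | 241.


0b10110 | 0b11110001 = 0b11110111 = 247

247


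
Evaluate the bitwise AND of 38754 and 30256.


0b1001011101100010 & 0b111011000110000 = 0b1011000100000 = 5664

5664


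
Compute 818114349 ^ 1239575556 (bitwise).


0b110000110000110110111100101101 ^ 0b1001001111000100110110000000100 = 0b1111001001000010000001100101001 = 2032206633

2032206633


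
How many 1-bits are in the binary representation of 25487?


0b110001110001111 has 9 set bits

9


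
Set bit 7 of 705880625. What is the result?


705880625 | (1 << 7) = 705880625 | 128 = 705880753

705880753


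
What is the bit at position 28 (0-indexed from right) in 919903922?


0b110110110101001001111010110010, position 28 = 1

1


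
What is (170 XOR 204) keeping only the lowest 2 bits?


Step 1: 170 ^ 204 = 102
Step 2: 102 & 3 = 2

2


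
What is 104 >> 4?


0b1101000 >> 4 = 0b110 = 6

6


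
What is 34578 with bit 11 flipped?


34578 ^ (1 << 11) = 34578 ^ 2048 = 36626

36626


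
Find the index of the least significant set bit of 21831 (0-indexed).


0b101010101000111. Lowest set bit at position 0

0


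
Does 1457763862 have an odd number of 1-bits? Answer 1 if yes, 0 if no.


0b1010110111000111011011000010110 has 17 ones => parity 1

1


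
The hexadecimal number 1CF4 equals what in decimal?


1CF4 hex = 7412 decimal

7412


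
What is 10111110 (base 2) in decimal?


10111110 in decimal = 190

190


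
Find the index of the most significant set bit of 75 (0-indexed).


0b1001011. Highest set bit at position 6

6


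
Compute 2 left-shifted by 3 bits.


0b10 << 3 = 0b10000 = 16

16


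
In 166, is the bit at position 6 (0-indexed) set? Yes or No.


0b10100110, bit 6 = 0. No

No


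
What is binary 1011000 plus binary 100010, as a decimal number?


1011000 + 100010 = 1111010 = 122

122


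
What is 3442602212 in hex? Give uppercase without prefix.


3442602212 = CD31F0E4 hex

CD31F0E4


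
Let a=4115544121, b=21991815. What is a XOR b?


4115544121 ^ 21991815 = 4093749694

4093749694


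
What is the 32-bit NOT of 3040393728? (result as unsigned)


~0b10110101001110001011101000000000 = 0b1001010110001110100010111111111 = 1254573567 (32-bit unsigned)

1254573567


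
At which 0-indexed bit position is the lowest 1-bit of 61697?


0b1111000100000001. Lowest set bit at position 0

0


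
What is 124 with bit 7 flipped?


124 ^ (1 << 7) = 124 ^ 128 = 252

252


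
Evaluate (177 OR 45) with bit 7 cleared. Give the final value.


Step 1: 177 | 45 = 189
Step 2: 189 & ~(1 << 7) = 61

61


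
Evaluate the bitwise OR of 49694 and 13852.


0b1100001000011110 | 0b11011000011100 = 0b1111011000011110 = 63006

63006


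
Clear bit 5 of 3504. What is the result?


3504 & ~(1 << 5) = 3472

3472


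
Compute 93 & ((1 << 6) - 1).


93 & 63 = 29

29


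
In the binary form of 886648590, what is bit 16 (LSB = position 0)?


0b110100110110010010111100001110, position 16 = 1

1


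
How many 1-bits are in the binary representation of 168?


0b10101000 has 3 set bits

3


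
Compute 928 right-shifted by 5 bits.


0b1110100000 >> 5 = 0b11101 = 29

29


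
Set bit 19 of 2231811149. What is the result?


2231811149 | (1 << 19) = 2231811149 | 524288 = 2232335437

2232335437


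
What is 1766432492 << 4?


0b1101001010010011001111011101100 << 4 = 0b11010010100100110011110111011000000 = 28262919872

28262919872


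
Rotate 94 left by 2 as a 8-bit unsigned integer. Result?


Rotate 0b1011110 left by 2 (8-bit) = 0b1111001 = 121

121


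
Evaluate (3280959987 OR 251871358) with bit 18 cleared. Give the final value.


Step 1: 3280959987 | 251871358 = 3482286591
Step 2: 3482286591 & ~(1 << 18) = 3482024447

3482024447


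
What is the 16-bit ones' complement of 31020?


31020 ^ 65535 = 34515

34515


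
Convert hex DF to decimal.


DF hex = 223 decimal

223


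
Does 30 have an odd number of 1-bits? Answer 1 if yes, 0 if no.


0b11110 has 4 ones => parity 0

0


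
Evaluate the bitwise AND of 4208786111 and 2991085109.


0b11111010110111001111101010111111 & 0b10110010010010000101011000110101 = 0b10110010010010000101001000110101 = 2991084085

2991084085


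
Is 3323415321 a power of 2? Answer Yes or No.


0b11000110000101110100101100011001. Multiple bits set => No

No


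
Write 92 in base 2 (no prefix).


92 = 1011100 in binary

1011100


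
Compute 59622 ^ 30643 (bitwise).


0b1110100011100110 ^ 0b111011110110011 = 0b1001111101010101 = 40789

40789


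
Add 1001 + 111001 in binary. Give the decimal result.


1001 + 111001 = 1000010 = 66

66


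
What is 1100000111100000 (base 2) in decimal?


1100000111100000 in decimal = 49632

49632


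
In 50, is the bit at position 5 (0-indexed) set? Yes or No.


0b110010, bit 5 = 1. Yes

Yes


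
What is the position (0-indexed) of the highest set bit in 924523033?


0b110111000110110001101000011001. Highest set bit at position 29

29


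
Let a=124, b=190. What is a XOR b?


124 ^ 190 = 194

194


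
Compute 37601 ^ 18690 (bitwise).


0b1001001011100001 ^ 0b100100100000010 = 0b1101101111100011 = 56291

56291


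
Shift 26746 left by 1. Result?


0b110100001111010 << 1 = 0b1101000011110100 = 53492

53492


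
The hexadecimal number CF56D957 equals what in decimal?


CF56D957 hex = 3478575447 decimal

3478575447


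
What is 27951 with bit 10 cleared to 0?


27951 & ~(1 << 10) = 26927

26927


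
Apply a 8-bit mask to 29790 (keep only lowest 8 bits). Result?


29790 & 255 = 94

94


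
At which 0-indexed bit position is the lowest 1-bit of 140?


0b10001100. Lowest set bit at position 2

2


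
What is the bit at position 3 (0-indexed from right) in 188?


0b10111100, position 3 = 1

1


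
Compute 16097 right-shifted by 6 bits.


0b11111011100001 >> 6 = 0b11111011 = 251

251


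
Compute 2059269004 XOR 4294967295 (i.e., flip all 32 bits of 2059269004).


2059269004 ^ 4294967295 = 2235698291

2235698291


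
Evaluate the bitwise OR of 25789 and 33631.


0b110010010111101 | 0b1000001101011111 = 0b1110011111111111 = 59391

59391


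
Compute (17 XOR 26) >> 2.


Step 1: 17 ^ 26 = 11
Step 2: 11 >> 2 = 2

2


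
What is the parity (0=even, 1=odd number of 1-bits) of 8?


0b1000 has 1 ones => parity 1

1


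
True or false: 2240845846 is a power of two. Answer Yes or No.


0b10000101100100001001100000010110. Multiple bits set => No

No


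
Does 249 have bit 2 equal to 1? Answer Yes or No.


0b11111001, bit 2 = 0. No

No


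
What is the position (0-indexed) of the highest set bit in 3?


0b11. Highest set bit at position 1

1


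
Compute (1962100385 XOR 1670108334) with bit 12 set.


Step 1: 1962100385 ^ 1670108334 = 393777679
Step 2: 393777679 | (1 << 12) = 393777679 | 4096 = 393777679

393777679


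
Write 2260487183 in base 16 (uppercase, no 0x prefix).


2260487183 = 86BC4C0F hex

86BC4C0F


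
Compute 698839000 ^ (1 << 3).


698839000 ^ (1 << 3) = 698839000 ^ 8 = 698838992

698838992


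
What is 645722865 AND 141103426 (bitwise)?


0b100110011111001111001011110001 & 0b1000011010010001000101000010 = 0b11010000001000001000000 = 6819904

6819904


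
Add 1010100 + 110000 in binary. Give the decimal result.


1010100 + 110000 = 10000100 = 132

132


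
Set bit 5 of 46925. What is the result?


46925 | (1 << 5) = 46925 | 32 = 46957

46957


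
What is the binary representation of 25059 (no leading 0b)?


25059 = 110000111100011 in binary

110000111100011


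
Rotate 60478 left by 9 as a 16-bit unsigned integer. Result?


Rotate 0b1110110000111110 left by 9 (16-bit) = 0b111110111011000 = 32216

32216


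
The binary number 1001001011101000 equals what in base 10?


1001001011101000 in decimal = 37608

37608


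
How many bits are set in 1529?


0b10111111001 has 8 set bits

8


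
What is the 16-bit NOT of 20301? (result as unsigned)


~0b100111101001101 = 0b1011000010110010 = 45234 (16-bit unsigned)

45234


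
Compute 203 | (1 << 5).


203 | (1 << 5) = 203 | 32 = 235

235


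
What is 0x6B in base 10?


6B hex = 107 decimal

107


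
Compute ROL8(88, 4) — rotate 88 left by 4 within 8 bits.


Rotate 0b1011000 left by 4 (8-bit) = 0b10000101 = 133

133


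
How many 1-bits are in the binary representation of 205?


0b11001101 has 5 set bits

5


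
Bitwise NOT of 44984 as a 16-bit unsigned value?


~0b1010111110111000 = 0b101000001000111 = 20551 (16-bit unsigned)

20551


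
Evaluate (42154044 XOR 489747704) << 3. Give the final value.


Step 1: 42154044 ^ 489747704 = 531877060
Step 2: 531877060 << 3 = 4255016480

4255016480


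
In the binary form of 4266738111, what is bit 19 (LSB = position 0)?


0b11111110010100010100000110111111, position 19 = 0

0


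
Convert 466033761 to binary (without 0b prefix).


466033761 = 11011110001110001110001100001 in binary

11011110001110001110001100001


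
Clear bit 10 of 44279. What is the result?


44279 & ~(1 << 10) = 43255

43255


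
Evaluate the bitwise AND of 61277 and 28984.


0b1110111101011101 & 0b111000100111000 = 0b110000100011000 = 24856

24856


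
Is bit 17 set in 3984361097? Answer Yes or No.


0b11101101011111001000011010001001, bit 17 = 0. No

No


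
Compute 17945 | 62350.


0b100011000011001 | 0b1111001110001110 = 0b1111011110011111 = 63391

63391


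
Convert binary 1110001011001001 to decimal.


1110001011001001 in decimal = 58057

58057


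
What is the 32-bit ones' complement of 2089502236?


2089502236 ^ 4294967295 = 2205465059

2205465059


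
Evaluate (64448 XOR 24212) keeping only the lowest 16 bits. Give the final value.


Step 1: 64448 ^ 24212 = 42324
Step 2: 42324 & 65535 = 42324

42324


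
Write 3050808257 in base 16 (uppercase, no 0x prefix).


3050808257 = B5D7A3C1 hex

B5D7A3C1


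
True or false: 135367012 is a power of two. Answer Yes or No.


0b1000000100011000100101100100. Multiple bits set => No

No


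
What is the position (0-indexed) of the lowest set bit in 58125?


0b1110001100001101. Lowest set bit at position 0

0


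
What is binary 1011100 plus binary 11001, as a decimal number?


1011100 + 11001 = 1110101 = 117

117


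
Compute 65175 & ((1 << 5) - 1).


65175 & 31 = 23

23


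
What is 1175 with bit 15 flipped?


1175 ^ (1 << 15) = 1175 ^ 32768 = 33943

33943


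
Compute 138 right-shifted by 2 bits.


0b10001010 >> 2 = 0b100010 = 34

34


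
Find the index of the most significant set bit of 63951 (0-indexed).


0b1111100111001111. Highest set bit at position 15

15


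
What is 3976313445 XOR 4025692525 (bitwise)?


0b11101101000000011011101001100101 ^ 0b11101111111100110011000101101101 = 0b10111100101000101100001000 = 49449736

49449736


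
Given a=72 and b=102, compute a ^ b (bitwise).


72 ^ 102 = 46

46


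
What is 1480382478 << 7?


0b1011000001111001101100000001110 << 7 = 0b10110000011110011011000000011100000000 = 189488957184

189488957184


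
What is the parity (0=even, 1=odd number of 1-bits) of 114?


0b1110010 has 4 ones => parity 0

0


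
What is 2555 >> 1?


0b100111111011 >> 1 = 0b10011111101 = 1277

1277


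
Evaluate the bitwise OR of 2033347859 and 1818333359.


0b1111001001100100110110100010011 | 0b1101100011000011001000010101111 = 0b1111101011100111111110110111111 = 2104753599

2104753599


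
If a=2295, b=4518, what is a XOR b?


2295 ^ 4518 = 6481

6481


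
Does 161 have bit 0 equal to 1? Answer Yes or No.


0b10100001, bit 0 = 1. Yes

Yes


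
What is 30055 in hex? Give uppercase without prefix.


30055 = 7567 hex

7567


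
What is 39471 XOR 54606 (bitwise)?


0b1001101000101111 ^ 0b1101010101001110 = 0b100111101100001 = 20321

20321


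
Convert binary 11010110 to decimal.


11010110 in decimal = 214

214


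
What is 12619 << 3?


0b11000101001011 << 3 = 0b11000101001011000 = 100952

100952


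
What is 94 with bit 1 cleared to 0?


94 & ~(1 << 1) = 92

92


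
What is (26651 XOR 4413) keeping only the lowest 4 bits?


Step 1: 26651 ^ 4413 = 31014
Step 2: 31014 & 15 = 6

6


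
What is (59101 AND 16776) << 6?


Step 1: 59101 & 16776 = 16520
Step 2: 16520 << 6 = 1057280

1057280


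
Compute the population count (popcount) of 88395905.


0b101010001001101000010000001 has 9 set bits

9


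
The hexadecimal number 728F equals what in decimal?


728F hex = 29327 decimal

29327


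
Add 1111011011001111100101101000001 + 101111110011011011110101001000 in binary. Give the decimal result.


1111011011001111100101101000001 + 101111110011011011110101001000 = 10101011001101011000100010001001 = 2872412297

2872412297


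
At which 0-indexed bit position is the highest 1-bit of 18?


0b10010. Highest set bit at position 4

4


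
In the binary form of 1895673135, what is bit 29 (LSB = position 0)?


0b1110000111111011010110100101111, position 29 = 1

1


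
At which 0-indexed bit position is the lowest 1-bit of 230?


0b11100110. Lowest set bit at position 1

1


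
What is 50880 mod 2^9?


50880 & 511 = 192

192


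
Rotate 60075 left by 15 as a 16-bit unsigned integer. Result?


Rotate 0b1110101010101011 left by 15 (16-bit) = 0b1111010101010101 = 62805

62805


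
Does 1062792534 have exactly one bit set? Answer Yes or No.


0b111111010110001110110101010110. Multiple bits set => No

No


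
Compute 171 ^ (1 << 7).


171 ^ (1 << 7) = 171 ^ 128 = 43

43


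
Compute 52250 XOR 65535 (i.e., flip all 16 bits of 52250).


52250 ^ 65535 = 13285

13285


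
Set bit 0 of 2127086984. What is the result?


2127086984 | (1 << 0) = 2127086984 | 1 = 2127086985

2127086985


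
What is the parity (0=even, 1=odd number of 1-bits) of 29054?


0b111000101111110 has 10 ones => parity 0

0


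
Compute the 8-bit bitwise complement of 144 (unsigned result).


~0b10010000 = 0b1101111 = 111 (8-bit unsigned)

111


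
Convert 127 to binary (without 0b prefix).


127 = 1111111 in binary

1111111


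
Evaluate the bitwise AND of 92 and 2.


0b1011100 & 0b10 = 0b0 = 0

0


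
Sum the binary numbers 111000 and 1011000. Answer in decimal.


111000 + 1011000 = 10010000 = 144

144


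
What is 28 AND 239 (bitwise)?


0b11100 & 0b11101111 = 0b1100 = 12

12


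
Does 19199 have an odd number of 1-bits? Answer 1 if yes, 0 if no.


0b100101011111111 has 11 ones => parity 1

1


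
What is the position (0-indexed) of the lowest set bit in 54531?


0b1101010100000011. Lowest set bit at position 0

0


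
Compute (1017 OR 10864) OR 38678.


Step 1: 1017 | 10864 = 11257
Step 2: 11257 | 38678 = 49151

49151


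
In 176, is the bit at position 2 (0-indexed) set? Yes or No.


0b10110000, bit 2 = 0. No

No


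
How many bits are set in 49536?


0b1100000110000000 has 4 set bits

4


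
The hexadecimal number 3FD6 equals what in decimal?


3FD6 hex = 16342 decimal

16342


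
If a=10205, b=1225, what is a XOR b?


10205 ^ 1225 = 8980

8980


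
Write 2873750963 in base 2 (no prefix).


2873750963 = 10101011010010011111010110110011 in binary

10101011010010011111010110110011


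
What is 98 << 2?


0b1100010 << 2 = 0b110001000 = 392

392


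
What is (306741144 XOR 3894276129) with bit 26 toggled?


Step 1: 306741144 ^ 3894276129 = 4199911353
Step 2: 4199911353 ^ (1 << 26) = 4199911353 ^ 67108864 = 4267020217

4267020217


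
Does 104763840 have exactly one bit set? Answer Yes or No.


0b110001111101001000111000000. Multiple bits set => No

No


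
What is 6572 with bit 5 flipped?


6572 ^ (1 << 5) = 6572 ^ 32 = 6540

6540


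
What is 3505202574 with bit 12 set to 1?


3505202574 | (1 << 12) = 3505202574 | 4096 = 3505206670

3505206670


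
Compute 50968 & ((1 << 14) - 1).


50968 & 16383 = 1816

1816


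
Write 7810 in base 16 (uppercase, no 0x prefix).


7810 = 1E82 hex

1E82


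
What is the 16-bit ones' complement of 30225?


30225 ^ 65535 = 35310

35310


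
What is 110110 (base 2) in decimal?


110110 in decimal = 54

54


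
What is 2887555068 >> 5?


0b10101100000111001001011111111100 >> 5 = 0b101011000001110010010111111 = 90236095

90236095


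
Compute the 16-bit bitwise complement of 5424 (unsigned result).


~0b1010100110000 = 0b1110101011001111 = 60111 (16-bit unsigned)

60111


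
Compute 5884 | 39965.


0b1011011111100 | 0b1001110000011101 = 0b1001111011111101 = 40701

40701


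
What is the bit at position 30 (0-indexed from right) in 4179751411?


0b11111001001000011111000111110011, position 30 = 1

1


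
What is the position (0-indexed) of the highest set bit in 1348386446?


0b1010000010111101011111010001110. Highest set bit at position 30

30


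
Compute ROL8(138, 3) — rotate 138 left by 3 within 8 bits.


Rotate 0b10001010 left by 3 (8-bit) = 0b1010100 = 84

84


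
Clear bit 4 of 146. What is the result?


146 & ~(1 << 4) = 130

130


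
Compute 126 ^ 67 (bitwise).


0b1111110 ^ 0b1000011 = 0b111101 = 61

61


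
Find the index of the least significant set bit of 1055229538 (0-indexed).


0b111110111001011000011001100010. Lowest set bit at position 1

1


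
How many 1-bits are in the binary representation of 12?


0b1100 has 2 set bits

2


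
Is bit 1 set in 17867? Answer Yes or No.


0b100010111001011, bit 1 = 1. Yes

Yes


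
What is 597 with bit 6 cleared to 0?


597 & ~(1 << 6) = 533

533


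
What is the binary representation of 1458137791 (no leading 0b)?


1458137791 = 1010110111010010110101010111111 in binary

1010110111010010110101010111111


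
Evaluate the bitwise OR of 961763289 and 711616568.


0b111001010100110101011111011001 | 0b101010011010100110100000111000 = 0b111011011110110111111111111001 = 997949433

997949433


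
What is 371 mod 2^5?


371 & 31 = 19

19


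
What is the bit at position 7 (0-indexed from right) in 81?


0b1010001, position 7 = 0

0


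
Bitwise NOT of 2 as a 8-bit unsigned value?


~0b10 = 0b11111101 = 253 (8-bit unsigned)

253


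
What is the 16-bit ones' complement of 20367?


20367 ^ 65535 = 45168

45168


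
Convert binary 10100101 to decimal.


10100101 in decimal = 165

165


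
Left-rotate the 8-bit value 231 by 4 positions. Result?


Rotate 0b11100111 left by 4 (8-bit) = 0b1111110 = 126

126


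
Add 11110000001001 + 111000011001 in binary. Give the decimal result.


11110000001001 + 111000011001 = 100101000100010 = 18978

18978


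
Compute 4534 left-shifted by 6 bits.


0b1000110110110 << 6 = 0b1000110110110000000 = 290176

290176


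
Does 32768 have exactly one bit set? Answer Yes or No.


0b1000000000000000. Only one bit set => Yes

Yes


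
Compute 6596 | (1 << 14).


6596 | (1 << 14) = 6596 | 16384 = 22980

22980


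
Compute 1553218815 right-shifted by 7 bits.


0b1011100100101000011110011111111 >> 7 = 0b101110010010100001111001 = 12134521

12134521


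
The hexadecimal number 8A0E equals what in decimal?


8A0E hex = 35342 decimal

35342


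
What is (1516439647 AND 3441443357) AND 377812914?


Step 1: 1516439647 & 3441443357 = 1210056733
Step 2: 1210056733 & 377812914 = 16

16


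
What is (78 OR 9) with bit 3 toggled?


Step 1: 78 | 9 = 79
Step 2: 79 ^ (1 << 3) = 79 ^ 8 = 71

71


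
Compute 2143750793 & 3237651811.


0b1111111110001110000101010001001 & 0b11000000111110101010010101100011 = 0b1000000110000100000000000000001 = 1086455809

1086455809


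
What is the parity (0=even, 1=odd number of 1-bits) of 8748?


0b10001000101100 has 5 ones => parity 1

1


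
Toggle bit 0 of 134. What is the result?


134 ^ (1 << 0) = 134 ^ 1 = 135

135


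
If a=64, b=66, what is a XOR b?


64 ^ 66 = 2

2


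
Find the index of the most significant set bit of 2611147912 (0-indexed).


0b10011011101000101111010010001000. Highest set bit at position 31

31


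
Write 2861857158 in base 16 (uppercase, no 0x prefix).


2861857158 = AA947986 hex

AA947986


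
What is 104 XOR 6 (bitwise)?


0b1101000 ^ 0b110 = 0b1101110 = 110

110


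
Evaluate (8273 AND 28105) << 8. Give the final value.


Step 1: 8273 & 28105 = 8257
Step 2: 8257 << 8 = 2113792

2113792


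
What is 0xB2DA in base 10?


B2DA hex = 45786 decimal

45786


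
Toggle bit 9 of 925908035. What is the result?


925908035 ^ (1 << 9) = 925908035 ^ 512 = 925908547

925908547


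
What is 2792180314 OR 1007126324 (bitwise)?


0b10100110011011010100101001011010 | 0b111100000001111000011100110100 = 0b10111110011011111100111101111110 = 3194998654

3194998654


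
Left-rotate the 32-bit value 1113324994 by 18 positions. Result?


Rotate 0b1000010010110111111110111000010 left by 18 (32-bit) = 0b11110111000010010000100101101111 = 4144564591

4144564591


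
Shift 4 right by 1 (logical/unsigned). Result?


0b100 >> 1 = 0b10 = 2

2


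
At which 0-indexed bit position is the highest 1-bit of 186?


0b10111010. Highest set bit at position 7

7


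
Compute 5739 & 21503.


0b1011001101011 & 0b101001111111111 = 0b1001001101011 = 4715

4715


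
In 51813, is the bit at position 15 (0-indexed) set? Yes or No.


0b1100101001100101, bit 15 = 1. Yes

Yes


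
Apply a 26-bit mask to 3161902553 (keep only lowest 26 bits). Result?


3161902553 & 67108863 = 7785945

7785945


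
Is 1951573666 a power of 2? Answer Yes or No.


0b1110100010100101010011010100010. Multiple bits set => No

No


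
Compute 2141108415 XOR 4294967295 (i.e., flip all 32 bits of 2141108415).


2141108415 ^ 4294967295 = 2153858880

2153858880


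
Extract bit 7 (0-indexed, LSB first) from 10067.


0b10011101010011, position 7 = 0

0


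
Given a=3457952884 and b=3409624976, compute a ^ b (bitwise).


3457952884 ^ 3409624976 = 86414308

86414308


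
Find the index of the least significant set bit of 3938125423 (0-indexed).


0b11101010101110110000011001101111. Lowest set bit at position 0

0


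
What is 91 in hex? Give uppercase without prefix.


91 = 5B hex

5B


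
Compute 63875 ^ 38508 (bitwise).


0b1111100110000011 ^ 0b1001011001101100 = 0b110111111101111 = 28655

28655


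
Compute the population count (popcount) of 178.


0b10110010 has 4 set bits

4


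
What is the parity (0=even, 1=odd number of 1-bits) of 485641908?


0b11100111100100100111010110100 has 16 ones => parity 0

0


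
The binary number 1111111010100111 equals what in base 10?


1111111010100111 in decimal = 65191

65191


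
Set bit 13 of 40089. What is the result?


40089 | (1 << 13) = 40089 | 8192 = 48281

48281


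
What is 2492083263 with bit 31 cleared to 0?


2492083263 & ~(1 << 31) = 344599615

344599615


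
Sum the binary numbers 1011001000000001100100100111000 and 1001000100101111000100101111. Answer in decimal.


1011001000000001100100100111000 + 1001000100101111000100101111 = 1100010000100111011101001100111 = 1645460071

1645460071


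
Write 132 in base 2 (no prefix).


132 = 10000100 in binary

10000100


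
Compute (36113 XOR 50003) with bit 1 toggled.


Step 1: 36113 ^ 50003 = 20034
Step 2: 20034 ^ (1 << 1) = 20034 ^ 2 = 20032

20032


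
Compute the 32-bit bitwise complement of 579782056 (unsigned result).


~0b100010100011101100010110101000 = 0b11011101011100010011101001010111 = 3715185239 (32-bit unsigned)

3715185239


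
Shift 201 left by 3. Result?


0b11001001 << 3 = 0b11001001000 = 1608

1608


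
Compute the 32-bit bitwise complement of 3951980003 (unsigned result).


~0b11101011100011100110110111100011 = 0b10100011100011001001000011100 = 342987292 (32-bit unsigned)

342987292


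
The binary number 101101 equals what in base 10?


101101 in decimal = 45

45


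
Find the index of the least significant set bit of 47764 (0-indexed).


0b1011101010010100. Lowest set bit at position 2

2


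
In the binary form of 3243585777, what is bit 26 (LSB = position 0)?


0b11000001010101010011000011110001, position 26 = 0

0


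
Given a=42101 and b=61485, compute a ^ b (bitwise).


42101 ^ 61485 = 21592

21592


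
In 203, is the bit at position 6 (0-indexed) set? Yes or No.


0b11001011, bit 6 = 1. Yes

Yes


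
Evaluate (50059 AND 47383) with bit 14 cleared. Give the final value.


Step 1: 50059 & 47383 = 33027
Step 2: 33027 & ~(1 << 14) = 33027

33027


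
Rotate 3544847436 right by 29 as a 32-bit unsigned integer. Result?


Rotate 0b11010011010010100001010001001100 right by 29 (32-bit) = 0b10011010010100001010001001100110 = 2588975718

2588975718


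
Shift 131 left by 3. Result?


0b10000011 << 3 = 0b10000011000 = 1048

1048


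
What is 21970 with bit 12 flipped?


21970 ^ (1 << 12) = 21970 ^ 4096 = 17874

17874


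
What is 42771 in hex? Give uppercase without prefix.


42771 = A713 hex

A713


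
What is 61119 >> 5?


0b1110111010111111 >> 5 = 0b11101110101 = 1909

1909


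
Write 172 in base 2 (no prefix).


172 = 10101100 in binary

10101100


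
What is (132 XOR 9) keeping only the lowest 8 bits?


Step 1: 132 ^ 9 = 141
Step 2: 141 & 255 = 141

141


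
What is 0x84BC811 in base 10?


84BC811 hex = 139184145 decimal

139184145


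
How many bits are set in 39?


0b100111 has 4 set bits

4


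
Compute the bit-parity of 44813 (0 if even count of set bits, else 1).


0b1010111100001101 has 9 ones => parity 1

1


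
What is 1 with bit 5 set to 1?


1 | (1 << 5) = 1 | 32 = 33

33


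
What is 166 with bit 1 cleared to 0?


166 & ~(1 << 1) = 164

164


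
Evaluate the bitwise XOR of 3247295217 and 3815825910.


0b11000001100011011100101011110001 ^ 0b11100011011100001110000111110110 = 0b100010111111010010101100000111 = 587016967

587016967


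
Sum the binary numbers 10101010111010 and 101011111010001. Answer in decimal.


10101010111010 + 101011111010001 = 1000001010001011 = 33419

33419


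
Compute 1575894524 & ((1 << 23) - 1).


1575894524 & 8388607 = 7224828

7224828


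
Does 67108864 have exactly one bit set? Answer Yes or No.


0b100000000000000000000000000. Only one bit set => Yes

Yes


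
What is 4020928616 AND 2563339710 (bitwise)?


0b11101111101010101000000001101000 & 0b10011000110010010111010110111110 = 0b10001000100010000000000000101000 = 2290614312

2290614312


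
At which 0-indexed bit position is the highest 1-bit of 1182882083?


0b1000110100000010101100100100011. Highest set bit at position 30

30


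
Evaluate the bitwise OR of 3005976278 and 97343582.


0b10110011001010111000111011010110 | 0b101110011010101100001011110 = 0b10110111111011111101111011011110 = 3085950686

3085950686


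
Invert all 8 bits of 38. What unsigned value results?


38 ^ 255 = 217

217


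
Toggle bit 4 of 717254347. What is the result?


717254347 ^ (1 << 4) = 717254347 ^ 16 = 717254363

717254363


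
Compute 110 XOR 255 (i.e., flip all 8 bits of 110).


110 ^ 255 = 145

145


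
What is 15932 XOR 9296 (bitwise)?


0b11111000111100 ^ 0b10010001010000 = 0b1101001101100 = 6764

6764


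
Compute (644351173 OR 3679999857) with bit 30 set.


Step 1: 644351173 | 3679999857 = 4286076917
Step 2: 4286076917 | (1 << 30) = 4286076917 | 1073741824 = 4286076917

4286076917


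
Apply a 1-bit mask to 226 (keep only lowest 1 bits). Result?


226 & 1 = 0

0


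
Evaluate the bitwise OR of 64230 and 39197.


0b1111101011100110 | 0b1001100100011101 = 0b1111101111111111 = 64511

64511


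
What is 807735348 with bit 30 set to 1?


807735348 | (1 << 30) = 807735348 | 1073741824 = 1881477172

1881477172


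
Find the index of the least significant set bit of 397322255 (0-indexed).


0b10111101011101010100000001111. Lowest set bit at position 0

0


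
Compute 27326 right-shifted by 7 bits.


0b110101010111110 >> 7 = 0b11010101 = 213

213


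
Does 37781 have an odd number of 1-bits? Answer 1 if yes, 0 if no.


0b1001001110010101 has 8 ones => parity 0

0


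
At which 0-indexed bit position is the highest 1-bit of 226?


0b11100010. Highest set bit at position 7

7


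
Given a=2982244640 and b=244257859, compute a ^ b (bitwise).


2982244640 ^ 244257859 = 3209586019

3209586019


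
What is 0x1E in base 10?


1E hex = 30 decimal

30


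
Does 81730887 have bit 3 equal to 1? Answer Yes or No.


0b100110111110001110101000111, bit 3 = 0. No

No


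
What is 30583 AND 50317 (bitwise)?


0b111011101110111 & 0b1100010010001101 = 0b100010000000101 = 17413

17413


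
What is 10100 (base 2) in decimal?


10100 in decimal = 20

20


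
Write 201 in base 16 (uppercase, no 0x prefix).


201 = C9 hex

C9


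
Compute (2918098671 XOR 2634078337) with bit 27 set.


Step 1: 2918098671 ^ 2634078337 = 820936302
Step 2: 820936302 | (1 << 27) = 820936302 | 134217728 = 955154030

955154030


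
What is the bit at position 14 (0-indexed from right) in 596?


0b1001010100, position 14 = 0

0


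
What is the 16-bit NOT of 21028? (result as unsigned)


~0b101001000100100 = 0b1010110111011011 = 44507 (16-bit unsigned)

44507


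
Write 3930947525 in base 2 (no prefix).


3930947525 = 11101010010011010111111111000101 in binary

11101010010011010111111111000101


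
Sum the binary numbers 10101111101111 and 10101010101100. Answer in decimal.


10101111101111 + 10101010101100 = 101011010011011 = 22171

22171


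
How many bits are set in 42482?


0b1010010111110010 has 9 set bits

9


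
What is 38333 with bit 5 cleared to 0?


38333 & ~(1 << 5) = 38301

38301


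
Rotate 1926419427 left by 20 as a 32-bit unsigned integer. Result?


Rotate 0b1110010110100101101001111100011 left by 20 (32-bit) = 0b111110001101110010110100101101 = 1043803437

1043803437


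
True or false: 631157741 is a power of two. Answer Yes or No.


0b100101100111101011001111101101. Multiple bits set => No

No


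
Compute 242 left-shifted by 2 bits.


0b11110010 << 2 = 0b1111001000 = 968

968


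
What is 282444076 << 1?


0b10000110101011100000100101100 << 1 = 0b100001101010111000001001011000 = 564888152

564888152


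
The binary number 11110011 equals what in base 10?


11110011 in decimal = 243

243


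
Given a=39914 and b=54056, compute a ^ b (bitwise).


39914 ^ 54056 = 18626

18626


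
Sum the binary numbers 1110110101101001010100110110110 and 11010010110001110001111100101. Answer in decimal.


1110110101101001010100110110110 + 11010010110001110001111100101 = 10010001000011011000110110011011 = 2433584539

2433584539


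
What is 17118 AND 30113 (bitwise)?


0b100001011011110 & 0b111010110100001 = 0b100000010000000 = 16512

16512


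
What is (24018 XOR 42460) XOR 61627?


Step 1: 24018 ^ 42460 = 63502
Step 2: 63502 ^ 61627 = 2229

2229


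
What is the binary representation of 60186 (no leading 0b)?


60186 = 1110101100011010 in binary

1110101100011010


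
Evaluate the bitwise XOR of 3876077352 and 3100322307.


0b11100111000010000011111100101000 ^ 0b10111000110010110010101000000011 = 0b1011111110000110001010100101011 = 1606620459

1606620459


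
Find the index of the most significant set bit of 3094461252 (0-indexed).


0b10111000011100011011101101000100. Highest set bit at position 31

31


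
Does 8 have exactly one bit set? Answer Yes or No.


0b1000. Only one bit set => Yes

Yes


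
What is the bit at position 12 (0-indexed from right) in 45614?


0b1011001000101110, position 12 = 1

1
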